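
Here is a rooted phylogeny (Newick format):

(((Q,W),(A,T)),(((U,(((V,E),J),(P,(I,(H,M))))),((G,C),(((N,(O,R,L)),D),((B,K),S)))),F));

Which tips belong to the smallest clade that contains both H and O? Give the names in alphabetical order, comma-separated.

B, C, D, E, G, H, I, J, K, L, M, N, O, P, R, S, U, V

Tracing H: it sits inside (H,M).
Tracing O: it sits inside (O,R,L).
The smallest clade enclosing both is ((U,(((V,E),J),(P,(I,(H,M))))),((G,C),(((N,(O,R,L)),D),((B,K),S)))); the answer is its 18 terminal taxa in alphabetical order.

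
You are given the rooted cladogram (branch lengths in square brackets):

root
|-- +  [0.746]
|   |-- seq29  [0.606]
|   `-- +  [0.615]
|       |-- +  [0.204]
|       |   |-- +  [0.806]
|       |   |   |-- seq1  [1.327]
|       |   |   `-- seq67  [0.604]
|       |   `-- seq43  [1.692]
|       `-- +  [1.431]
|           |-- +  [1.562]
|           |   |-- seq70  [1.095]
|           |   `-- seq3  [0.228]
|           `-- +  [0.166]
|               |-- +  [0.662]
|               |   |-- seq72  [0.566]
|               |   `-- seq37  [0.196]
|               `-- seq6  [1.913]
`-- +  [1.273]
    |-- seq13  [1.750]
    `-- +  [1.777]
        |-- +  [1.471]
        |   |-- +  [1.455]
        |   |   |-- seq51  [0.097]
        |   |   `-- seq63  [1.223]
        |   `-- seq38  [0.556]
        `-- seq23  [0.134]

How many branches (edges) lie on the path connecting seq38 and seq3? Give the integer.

9

The MRCA of seq38 and seq3 is the root of the tree.
From seq38 up to that node: 4 branches. From seq3 up to the same node: 5 branches. Total: 4 + 5 = 9.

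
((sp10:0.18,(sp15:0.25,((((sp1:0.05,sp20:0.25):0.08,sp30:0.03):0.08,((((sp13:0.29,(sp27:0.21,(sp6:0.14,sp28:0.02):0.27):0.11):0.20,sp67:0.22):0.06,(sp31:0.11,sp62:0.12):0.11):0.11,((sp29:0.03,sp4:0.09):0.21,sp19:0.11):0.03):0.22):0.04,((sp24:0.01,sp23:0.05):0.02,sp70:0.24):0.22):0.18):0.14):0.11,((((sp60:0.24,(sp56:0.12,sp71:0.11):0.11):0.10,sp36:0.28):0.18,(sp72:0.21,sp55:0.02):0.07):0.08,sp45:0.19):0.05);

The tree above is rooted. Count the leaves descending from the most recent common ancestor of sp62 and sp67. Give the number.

7

The MRCA of sp62 and sp67 is the node subtending (((sp13,(sp27,(sp6,sp28))),sp67),(sp31,sp62)).
That clade contains 7 terminal taxa: sp13, sp27, sp28, sp31, sp6, sp62, sp67.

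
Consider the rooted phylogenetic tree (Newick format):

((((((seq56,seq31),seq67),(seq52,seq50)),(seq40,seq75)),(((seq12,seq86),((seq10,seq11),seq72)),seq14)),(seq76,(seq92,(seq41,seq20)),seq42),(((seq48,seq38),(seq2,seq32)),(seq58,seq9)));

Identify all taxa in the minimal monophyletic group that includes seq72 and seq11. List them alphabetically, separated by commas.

Tracing seq72: it sits inside ((seq10,seq11),seq72).
Tracing seq11: it sits inside (seq10,seq11).
The smallest clade enclosing both is ((seq10,seq11),seq72); the answer is its 3 terminal taxa in alphabetical order.

seq10, seq11, seq72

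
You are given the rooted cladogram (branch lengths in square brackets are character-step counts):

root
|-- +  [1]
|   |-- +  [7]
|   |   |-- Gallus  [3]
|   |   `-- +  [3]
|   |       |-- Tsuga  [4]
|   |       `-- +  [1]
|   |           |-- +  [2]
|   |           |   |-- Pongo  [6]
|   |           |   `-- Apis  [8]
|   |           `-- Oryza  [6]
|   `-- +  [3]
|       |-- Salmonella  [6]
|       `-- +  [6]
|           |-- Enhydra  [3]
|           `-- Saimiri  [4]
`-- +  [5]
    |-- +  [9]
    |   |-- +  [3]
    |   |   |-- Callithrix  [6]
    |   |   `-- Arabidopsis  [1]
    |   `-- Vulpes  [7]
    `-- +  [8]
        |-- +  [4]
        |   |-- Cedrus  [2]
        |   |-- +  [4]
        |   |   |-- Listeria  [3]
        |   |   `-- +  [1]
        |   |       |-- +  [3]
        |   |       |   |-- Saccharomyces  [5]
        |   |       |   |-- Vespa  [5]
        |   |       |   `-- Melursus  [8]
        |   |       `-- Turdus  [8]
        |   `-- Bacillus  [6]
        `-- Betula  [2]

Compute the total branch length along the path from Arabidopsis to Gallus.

29

The path runs Arabidopsis → … → MRCA → … → Gallus; the MRCA is the root of the tree.
Branch lengths along that path: 1 + 3 + 9 + 5 + 1 + 7 + 3 = 29.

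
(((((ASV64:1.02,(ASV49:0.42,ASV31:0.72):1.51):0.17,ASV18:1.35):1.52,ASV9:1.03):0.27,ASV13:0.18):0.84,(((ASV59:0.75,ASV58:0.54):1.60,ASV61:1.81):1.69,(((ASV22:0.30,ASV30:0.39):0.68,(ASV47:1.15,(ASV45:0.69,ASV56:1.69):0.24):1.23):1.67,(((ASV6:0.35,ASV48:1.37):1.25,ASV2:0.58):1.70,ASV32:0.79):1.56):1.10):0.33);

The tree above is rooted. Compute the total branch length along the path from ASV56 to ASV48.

10.71

The path runs ASV56 → … → MRCA → … → ASV48; the MRCA is the node subtending (((ASV22,ASV30),(ASV47,(ASV45,ASV56))),(((ASV6,ASV48),ASV2),ASV32)).
Branch lengths along that path: 1.69 + 0.24 + 1.23 + 1.67 + 1.56 + 1.70 + 1.25 + 1.37 = 10.71.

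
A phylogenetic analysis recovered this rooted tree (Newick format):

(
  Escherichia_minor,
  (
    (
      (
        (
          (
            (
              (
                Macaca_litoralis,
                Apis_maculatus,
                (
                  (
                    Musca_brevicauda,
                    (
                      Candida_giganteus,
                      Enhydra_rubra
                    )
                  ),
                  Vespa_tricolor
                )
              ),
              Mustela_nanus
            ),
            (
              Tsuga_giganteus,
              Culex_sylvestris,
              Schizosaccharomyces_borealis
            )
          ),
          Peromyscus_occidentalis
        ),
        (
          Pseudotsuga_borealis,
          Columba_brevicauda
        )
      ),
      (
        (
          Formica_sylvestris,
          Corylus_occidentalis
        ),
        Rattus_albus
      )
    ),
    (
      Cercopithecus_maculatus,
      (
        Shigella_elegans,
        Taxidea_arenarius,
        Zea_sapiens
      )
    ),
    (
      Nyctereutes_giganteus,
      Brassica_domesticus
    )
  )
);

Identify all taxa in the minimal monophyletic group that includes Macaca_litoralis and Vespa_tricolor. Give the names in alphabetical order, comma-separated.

Apis_maculatus, Candida_giganteus, Enhydra_rubra, Macaca_litoralis, Musca_brevicauda, Vespa_tricolor

Tracing Macaca_litoralis: it sits inside (Macaca_litoralis,Apis_maculatus,((Musca_brevicauda,(Candida_giganteus,Enhydra_rubra)),Vespa_tricolor)).
Tracing Vespa_tricolor: it sits inside ((Musca_brevicauda,(Candida_giganteus,Enhydra_rubra)),Vespa_tricolor).
The smallest clade enclosing both is (Macaca_litoralis,Apis_maculatus,((Musca_brevicauda,(Candida_giganteus,Enhydra_rubra)),Vespa_tricolor)); the answer is its 6 terminal taxa in alphabetical order.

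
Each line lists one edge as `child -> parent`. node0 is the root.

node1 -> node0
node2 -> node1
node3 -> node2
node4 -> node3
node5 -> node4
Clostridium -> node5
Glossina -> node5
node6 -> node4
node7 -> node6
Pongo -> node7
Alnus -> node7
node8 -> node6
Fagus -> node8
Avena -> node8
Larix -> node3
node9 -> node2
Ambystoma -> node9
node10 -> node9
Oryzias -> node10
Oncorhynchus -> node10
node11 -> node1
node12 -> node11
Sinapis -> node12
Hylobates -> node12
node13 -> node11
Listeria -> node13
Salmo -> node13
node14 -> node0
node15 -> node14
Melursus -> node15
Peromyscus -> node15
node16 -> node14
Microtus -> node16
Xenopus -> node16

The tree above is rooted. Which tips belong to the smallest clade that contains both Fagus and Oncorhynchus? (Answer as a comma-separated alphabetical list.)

Alnus, Ambystoma, Avena, Clostridium, Fagus, Glossina, Larix, Oncorhynchus, Oryzias, Pongo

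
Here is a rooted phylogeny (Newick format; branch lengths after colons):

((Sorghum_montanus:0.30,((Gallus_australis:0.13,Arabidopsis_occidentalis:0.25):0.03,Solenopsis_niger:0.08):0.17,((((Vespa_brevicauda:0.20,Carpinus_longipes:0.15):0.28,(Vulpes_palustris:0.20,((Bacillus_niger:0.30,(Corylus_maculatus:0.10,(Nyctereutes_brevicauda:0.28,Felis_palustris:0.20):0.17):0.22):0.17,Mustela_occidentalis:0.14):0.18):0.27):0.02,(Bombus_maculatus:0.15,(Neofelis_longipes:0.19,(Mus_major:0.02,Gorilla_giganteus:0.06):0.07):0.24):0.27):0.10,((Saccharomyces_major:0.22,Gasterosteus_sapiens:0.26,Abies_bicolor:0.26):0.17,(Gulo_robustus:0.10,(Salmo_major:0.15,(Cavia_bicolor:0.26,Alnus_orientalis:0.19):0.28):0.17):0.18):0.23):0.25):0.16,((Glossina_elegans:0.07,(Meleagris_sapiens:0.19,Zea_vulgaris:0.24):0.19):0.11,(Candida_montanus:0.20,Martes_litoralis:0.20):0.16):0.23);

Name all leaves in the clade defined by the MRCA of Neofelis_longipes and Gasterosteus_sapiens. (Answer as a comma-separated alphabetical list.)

Abies_bicolor, Alnus_orientalis, Bacillus_niger, Bombus_maculatus, Carpinus_longipes, Cavia_bicolor, Corylus_maculatus, Felis_palustris, Gasterosteus_sapiens, Gorilla_giganteus, Gulo_robustus, Mus_major, Mustela_occidentalis, Neofelis_longipes, Nyctereutes_brevicauda, Saccharomyces_major, Salmo_major, Vespa_brevicauda, Vulpes_palustris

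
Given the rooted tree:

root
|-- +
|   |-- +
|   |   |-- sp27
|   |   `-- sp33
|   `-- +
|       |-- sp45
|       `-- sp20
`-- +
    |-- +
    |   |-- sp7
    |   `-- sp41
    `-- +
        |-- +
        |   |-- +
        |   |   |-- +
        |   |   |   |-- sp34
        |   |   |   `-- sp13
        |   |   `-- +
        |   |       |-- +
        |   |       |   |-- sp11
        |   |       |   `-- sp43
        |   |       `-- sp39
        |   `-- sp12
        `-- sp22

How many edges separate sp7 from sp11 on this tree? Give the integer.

8

The MRCA of sp7 and sp11 is the node subtending ((sp7,sp41),((((sp34,sp13),((sp11,sp43),sp39)),sp12),sp22)).
From sp7 up to that node: 2 branches. From sp11 up to the same node: 6 branches. Total: 2 + 6 = 8.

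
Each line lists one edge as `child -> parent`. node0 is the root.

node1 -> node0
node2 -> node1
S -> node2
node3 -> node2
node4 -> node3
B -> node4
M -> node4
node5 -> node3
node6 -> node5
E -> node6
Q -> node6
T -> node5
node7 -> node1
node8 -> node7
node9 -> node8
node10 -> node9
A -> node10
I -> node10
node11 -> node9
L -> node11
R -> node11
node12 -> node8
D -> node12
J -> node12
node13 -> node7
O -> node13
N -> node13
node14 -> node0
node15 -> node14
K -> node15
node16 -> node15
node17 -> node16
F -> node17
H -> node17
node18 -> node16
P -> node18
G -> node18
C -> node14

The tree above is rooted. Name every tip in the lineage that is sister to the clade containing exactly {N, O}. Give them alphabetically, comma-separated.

A, D, I, J, L, R

The clade containing exactly {N, O} attaches to the tree at the node subtending ((((A,I),(L,R)),(D,J)),(O,N)).
The other lineage descending from that same node — the sister group — is (((A,I),(L,R)),(D,J)); its 6 tips in alphabetical order are the answer.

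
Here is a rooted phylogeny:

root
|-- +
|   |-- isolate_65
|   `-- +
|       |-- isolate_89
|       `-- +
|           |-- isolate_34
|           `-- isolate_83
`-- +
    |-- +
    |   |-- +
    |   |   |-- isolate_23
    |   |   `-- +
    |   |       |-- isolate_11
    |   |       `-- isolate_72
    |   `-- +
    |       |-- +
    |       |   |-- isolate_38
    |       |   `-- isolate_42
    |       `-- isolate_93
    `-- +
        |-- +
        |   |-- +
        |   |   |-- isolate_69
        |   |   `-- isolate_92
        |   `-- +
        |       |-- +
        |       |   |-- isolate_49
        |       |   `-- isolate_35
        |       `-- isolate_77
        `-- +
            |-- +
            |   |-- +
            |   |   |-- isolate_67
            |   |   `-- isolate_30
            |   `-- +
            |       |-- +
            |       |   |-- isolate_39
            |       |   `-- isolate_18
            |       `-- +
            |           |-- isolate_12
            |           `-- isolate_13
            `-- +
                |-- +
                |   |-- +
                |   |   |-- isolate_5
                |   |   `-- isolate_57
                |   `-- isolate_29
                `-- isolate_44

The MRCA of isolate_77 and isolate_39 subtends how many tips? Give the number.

15

The MRCA of isolate_77 and isolate_39 is the node subtending (((isolate_69,isolate_92),((isolate_49,isolate_35),isolate_77)),(((isolate_67,isolate_30),((isolate_39,isolate_18),(isolate_12,isolate_13))),(((isolate_5,isolate_57),isolate_29),isolate_44))).
That clade contains 15 terminal taxa: isolate_12, isolate_13, isolate_18, isolate_29, isolate_30, isolate_35, isolate_39, isolate_44, isolate_49, isolate_5, isolate_57, isolate_67, isolate_69, isolate_77, isolate_92.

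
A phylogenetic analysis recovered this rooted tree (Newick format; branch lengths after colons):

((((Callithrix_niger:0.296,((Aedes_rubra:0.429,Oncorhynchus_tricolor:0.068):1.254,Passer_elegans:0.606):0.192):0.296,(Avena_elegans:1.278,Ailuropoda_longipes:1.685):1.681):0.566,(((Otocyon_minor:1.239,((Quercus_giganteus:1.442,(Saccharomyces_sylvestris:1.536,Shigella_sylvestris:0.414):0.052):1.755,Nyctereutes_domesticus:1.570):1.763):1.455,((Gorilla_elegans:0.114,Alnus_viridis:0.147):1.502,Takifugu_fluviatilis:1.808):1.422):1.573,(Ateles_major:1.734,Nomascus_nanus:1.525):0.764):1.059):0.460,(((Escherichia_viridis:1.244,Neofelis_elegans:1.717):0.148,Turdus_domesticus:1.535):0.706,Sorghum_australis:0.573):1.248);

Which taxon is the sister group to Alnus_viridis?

Alnus_viridis attaches to the tree at the node subtending (Gorilla_elegans,Alnus_viridis).
The other lineage descending from that same node — the sister group — is the single tip Gorilla_elegans.

Gorilla_elegans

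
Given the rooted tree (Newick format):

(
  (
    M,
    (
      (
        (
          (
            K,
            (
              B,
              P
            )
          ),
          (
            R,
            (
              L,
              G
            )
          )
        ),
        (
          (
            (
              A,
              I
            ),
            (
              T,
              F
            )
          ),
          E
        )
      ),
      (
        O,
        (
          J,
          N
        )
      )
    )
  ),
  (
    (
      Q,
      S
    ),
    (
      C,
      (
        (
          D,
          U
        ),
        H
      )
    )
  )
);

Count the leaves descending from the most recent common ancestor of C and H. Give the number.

The MRCA of C and H is the node subtending (C,((D,U),H)).
That clade contains 4 terminal taxa: C, D, H, U.

4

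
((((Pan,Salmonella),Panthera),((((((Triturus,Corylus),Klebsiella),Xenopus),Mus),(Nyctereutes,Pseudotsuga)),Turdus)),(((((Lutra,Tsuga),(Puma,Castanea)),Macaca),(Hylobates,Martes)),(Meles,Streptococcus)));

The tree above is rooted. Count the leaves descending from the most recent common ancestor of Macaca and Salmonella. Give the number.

The MRCA of Macaca and Salmonella is the root, so the clade is the entire tree.
That clade contains 20 terminal taxa: Castanea, Corylus, Hylobates, Klebsiella, Lutra, Macaca, Martes, Meles, Mus, Nyctereutes, Pan, Panthera, Pseudotsuga, Puma, Salmonella, Streptococcus, Triturus, Tsuga, Turdus, Xenopus.

20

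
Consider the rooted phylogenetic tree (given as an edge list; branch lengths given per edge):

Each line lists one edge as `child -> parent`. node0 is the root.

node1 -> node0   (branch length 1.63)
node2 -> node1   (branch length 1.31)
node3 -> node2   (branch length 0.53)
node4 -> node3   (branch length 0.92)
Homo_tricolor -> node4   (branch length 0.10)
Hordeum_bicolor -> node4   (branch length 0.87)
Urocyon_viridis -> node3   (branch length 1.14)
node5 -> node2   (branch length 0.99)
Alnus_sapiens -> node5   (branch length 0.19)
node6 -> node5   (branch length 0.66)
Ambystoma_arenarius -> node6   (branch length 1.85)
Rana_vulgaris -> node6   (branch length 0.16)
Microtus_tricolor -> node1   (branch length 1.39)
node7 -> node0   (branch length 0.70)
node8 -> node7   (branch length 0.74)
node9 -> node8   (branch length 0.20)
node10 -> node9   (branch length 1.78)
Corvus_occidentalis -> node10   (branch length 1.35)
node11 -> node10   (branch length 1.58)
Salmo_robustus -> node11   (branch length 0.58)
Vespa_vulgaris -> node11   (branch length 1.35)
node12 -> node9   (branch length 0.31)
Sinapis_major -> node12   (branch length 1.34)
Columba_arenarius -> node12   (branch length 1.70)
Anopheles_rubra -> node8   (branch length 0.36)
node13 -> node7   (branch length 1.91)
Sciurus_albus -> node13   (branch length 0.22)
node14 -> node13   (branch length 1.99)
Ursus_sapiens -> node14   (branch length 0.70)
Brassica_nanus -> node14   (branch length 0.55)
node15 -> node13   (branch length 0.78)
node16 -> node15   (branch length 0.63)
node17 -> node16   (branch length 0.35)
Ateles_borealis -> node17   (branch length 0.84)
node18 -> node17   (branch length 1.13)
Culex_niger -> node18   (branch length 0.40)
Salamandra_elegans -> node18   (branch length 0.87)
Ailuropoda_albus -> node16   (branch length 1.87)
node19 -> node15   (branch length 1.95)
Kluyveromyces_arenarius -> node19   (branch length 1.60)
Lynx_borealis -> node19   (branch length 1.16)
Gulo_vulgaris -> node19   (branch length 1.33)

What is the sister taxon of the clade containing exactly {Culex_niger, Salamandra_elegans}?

The clade containing exactly {Culex_niger, Salamandra_elegans} attaches to the tree at the node subtending (Ateles_borealis,(Culex_niger,Salamandra_elegans)).
The other lineage descending from that same node — the sister group — is the single tip Ateles_borealis.

Ateles_borealis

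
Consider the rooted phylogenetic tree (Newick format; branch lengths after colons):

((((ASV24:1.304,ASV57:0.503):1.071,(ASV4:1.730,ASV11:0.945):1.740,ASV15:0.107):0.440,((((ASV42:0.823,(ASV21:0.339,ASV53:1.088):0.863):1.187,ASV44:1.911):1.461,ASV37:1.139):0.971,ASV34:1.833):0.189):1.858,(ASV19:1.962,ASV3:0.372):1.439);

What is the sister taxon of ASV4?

ASV4 attaches to the tree at the node subtending (ASV4,ASV11).
The other lineage descending from that same node — the sister group — is the single tip ASV11.

ASV11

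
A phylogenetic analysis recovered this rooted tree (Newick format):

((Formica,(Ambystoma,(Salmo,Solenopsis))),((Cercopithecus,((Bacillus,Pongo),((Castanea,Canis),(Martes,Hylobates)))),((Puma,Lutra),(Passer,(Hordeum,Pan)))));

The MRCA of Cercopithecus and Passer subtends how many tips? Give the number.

The MRCA of Cercopithecus and Passer is the node subtending ((Cercopithecus,((Bacillus,Pongo),((Castanea,Canis),(Martes,Hylobates)))),((Puma,Lutra),(Passer,(Hordeum,Pan)))).
That clade contains 12 terminal taxa: Bacillus, Canis, Castanea, Cercopithecus, Hordeum, Hylobates, Lutra, Martes, Pan, Passer, Pongo, Puma.

12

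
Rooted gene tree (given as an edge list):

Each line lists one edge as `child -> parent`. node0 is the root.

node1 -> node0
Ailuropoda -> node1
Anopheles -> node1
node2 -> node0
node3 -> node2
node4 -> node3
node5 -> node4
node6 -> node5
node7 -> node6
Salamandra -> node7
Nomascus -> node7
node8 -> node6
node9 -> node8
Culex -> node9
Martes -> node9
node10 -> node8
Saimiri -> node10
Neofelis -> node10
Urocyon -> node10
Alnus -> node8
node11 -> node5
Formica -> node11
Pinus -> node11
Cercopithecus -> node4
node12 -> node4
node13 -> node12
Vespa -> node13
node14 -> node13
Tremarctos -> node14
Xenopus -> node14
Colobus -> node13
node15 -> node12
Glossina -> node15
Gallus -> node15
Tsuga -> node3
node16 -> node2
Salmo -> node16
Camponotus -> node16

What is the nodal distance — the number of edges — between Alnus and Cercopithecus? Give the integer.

5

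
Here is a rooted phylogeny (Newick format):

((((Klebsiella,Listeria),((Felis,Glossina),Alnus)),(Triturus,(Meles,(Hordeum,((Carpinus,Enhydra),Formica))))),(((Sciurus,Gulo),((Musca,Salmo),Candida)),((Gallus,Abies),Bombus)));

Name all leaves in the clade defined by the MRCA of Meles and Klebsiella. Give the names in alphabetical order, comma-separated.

Tracing Meles: it sits inside (Meles,(Hordeum,((Carpinus,Enhydra),Formica))).
Tracing Klebsiella: it sits inside (Klebsiella,Listeria).
The smallest clade enclosing both is (((Klebsiella,Listeria),((Felis,Glossina),Alnus)),(Triturus,(Meles,(Hordeum,((Carpinus,Enhydra),Formica))))); the answer is its 11 terminal taxa in alphabetical order.

Alnus, Carpinus, Enhydra, Felis, Formica, Glossina, Hordeum, Klebsiella, Listeria, Meles, Triturus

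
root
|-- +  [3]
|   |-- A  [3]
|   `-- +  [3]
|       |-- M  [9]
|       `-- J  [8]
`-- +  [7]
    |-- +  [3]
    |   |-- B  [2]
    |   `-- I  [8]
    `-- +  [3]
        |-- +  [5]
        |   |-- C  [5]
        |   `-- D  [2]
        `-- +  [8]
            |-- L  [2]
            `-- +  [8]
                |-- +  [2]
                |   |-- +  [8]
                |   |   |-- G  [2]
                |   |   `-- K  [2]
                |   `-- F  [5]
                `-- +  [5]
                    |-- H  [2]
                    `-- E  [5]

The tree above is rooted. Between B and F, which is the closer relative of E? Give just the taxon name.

The MRCA of E and F subtends (((G,K),F),(H,E)) (5 taxa).
The MRCA of E and B subtends ((B,I),((C,D),(L,(((G,K),F),(H,E))))) (10 taxa).
The first is nested inside the second, so E shares a more recent common ancestor with F.

F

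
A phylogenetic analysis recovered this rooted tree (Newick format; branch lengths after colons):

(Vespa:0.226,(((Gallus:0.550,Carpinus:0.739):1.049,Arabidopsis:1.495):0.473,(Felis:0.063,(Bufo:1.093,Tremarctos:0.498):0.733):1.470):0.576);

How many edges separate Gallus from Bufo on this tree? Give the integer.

The MRCA of Gallus and Bufo is the node subtending (((Gallus,Carpinus),Arabidopsis),(Felis,(Bufo,Tremarctos))).
From Gallus up to that node: 3 branches. From Bufo up to the same node: 3 branches. Total: 3 + 3 = 6.

6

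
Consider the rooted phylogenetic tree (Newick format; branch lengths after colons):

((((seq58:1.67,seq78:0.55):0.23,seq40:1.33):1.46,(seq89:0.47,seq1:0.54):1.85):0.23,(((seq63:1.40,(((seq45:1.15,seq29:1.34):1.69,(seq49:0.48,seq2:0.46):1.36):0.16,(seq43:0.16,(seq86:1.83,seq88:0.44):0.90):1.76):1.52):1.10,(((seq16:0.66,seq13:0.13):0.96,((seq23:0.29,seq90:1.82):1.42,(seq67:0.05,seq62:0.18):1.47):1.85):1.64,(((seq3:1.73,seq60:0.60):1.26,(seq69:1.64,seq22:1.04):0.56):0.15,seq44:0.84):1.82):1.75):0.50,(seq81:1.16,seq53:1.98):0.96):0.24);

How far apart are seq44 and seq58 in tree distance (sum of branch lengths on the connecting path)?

8.74

The path runs seq44 → … → MRCA → … → seq58; the MRCA is the root of the tree.
Branch lengths along that path: 0.84 + 1.82 + 1.75 + 0.50 + 0.24 + 0.23 + 1.46 + 0.23 + 1.67 = 8.74.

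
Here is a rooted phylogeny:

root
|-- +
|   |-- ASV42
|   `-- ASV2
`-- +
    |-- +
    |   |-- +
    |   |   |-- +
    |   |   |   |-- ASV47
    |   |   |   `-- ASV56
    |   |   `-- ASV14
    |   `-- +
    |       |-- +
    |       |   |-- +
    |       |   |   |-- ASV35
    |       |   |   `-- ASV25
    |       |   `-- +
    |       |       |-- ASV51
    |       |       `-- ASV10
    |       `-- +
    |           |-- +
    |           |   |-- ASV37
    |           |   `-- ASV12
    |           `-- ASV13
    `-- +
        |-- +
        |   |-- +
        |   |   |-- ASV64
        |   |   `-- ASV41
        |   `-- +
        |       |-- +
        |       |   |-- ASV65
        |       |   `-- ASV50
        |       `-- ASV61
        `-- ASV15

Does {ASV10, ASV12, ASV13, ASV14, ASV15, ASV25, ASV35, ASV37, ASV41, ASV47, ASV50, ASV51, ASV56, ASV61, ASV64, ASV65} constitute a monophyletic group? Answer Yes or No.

The most recent common ancestor of these taxa subtends ((((ASV47,ASV56),ASV14),(((ASV35,ASV25),(ASV51,ASV10)),((ASV37,ASV12),ASV13))),(((ASV64,ASV41),((ASV65,ASV50),ASV61)),ASV15)).
That clade has exactly 16 tips — every listed taxon and nothing else — so the group is monophyletic.

Yes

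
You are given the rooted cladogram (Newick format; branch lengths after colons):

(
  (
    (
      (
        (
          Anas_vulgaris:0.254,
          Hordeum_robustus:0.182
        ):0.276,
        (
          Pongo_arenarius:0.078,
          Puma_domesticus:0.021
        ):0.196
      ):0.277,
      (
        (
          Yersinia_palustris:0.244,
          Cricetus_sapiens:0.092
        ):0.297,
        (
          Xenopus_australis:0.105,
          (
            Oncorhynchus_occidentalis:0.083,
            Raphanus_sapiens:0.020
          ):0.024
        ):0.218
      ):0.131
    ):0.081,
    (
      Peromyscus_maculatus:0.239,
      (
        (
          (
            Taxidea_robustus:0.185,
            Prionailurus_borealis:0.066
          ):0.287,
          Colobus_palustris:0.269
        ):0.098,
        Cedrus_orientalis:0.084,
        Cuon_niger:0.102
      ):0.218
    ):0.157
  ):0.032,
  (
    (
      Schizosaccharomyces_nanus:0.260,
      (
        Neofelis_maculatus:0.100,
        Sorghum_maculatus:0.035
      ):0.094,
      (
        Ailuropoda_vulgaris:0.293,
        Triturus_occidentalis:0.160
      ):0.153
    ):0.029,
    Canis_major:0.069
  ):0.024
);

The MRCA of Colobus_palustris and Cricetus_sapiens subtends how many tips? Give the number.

The MRCA of Colobus_palustris and Cricetus_sapiens is the node subtending ((((Anas_vulgaris,Hordeum_robustus),(Pongo_arenarius,Puma_domesticus)),((Yersinia_palustris,Cricetus_sapiens),(Xenopus_australis,(Oncorhynchus_occidentalis,Raphanus_sapiens)))),(Peromyscus_maculatus,(((Taxidea_robustus,Prionailurus_borealis),Colobus_palustris),Cedrus_orientalis,Cuon_niger))).
That clade contains 15 terminal taxa: Anas_vulgaris, Cedrus_orientalis, Colobus_palustris, Cricetus_sapiens, Cuon_niger, Hordeum_robustus, Oncorhynchus_occidentalis, Peromyscus_maculatus, Pongo_arenarius, Prionailurus_borealis, Puma_domesticus, Raphanus_sapiens, Taxidea_robustus, Xenopus_australis, Yersinia_palustris.

15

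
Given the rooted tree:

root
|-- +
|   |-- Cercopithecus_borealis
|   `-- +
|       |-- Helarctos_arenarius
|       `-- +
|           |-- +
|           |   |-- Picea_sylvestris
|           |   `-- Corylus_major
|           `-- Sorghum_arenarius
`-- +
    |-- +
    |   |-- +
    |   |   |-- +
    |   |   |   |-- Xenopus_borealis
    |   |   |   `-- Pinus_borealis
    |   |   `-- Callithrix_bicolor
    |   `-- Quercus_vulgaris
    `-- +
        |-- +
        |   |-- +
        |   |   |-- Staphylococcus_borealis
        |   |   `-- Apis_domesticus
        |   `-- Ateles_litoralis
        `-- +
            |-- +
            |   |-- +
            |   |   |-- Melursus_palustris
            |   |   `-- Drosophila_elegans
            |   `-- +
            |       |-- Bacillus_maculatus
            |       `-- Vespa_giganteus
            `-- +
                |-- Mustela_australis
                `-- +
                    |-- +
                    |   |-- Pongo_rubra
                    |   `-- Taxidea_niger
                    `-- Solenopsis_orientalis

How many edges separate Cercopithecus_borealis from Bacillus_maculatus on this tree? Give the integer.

The MRCA of Cercopithecus_borealis and Bacillus_maculatus is the root of the tree.
From Cercopithecus_borealis up to that node: 2 branches. From Bacillus_maculatus up to the same node: 6 branches. Total: 2 + 6 = 8.

8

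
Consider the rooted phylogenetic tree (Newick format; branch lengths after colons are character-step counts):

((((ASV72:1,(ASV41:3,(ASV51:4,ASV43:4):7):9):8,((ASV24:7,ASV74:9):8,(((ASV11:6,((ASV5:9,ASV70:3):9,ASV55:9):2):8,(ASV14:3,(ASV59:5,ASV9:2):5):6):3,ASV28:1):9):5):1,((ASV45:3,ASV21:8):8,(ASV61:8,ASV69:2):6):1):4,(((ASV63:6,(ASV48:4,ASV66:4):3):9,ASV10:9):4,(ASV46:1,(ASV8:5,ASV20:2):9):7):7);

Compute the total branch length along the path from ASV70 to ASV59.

The path runs ASV70 → … → MRCA → … → ASV59; the MRCA is the node subtending ((ASV11,((ASV5,ASV70),ASV55)),(ASV14,(ASV59,ASV9))).
Branch lengths along that path: 3 + 9 + 2 + 8 + 6 + 5 + 5 = 38.

38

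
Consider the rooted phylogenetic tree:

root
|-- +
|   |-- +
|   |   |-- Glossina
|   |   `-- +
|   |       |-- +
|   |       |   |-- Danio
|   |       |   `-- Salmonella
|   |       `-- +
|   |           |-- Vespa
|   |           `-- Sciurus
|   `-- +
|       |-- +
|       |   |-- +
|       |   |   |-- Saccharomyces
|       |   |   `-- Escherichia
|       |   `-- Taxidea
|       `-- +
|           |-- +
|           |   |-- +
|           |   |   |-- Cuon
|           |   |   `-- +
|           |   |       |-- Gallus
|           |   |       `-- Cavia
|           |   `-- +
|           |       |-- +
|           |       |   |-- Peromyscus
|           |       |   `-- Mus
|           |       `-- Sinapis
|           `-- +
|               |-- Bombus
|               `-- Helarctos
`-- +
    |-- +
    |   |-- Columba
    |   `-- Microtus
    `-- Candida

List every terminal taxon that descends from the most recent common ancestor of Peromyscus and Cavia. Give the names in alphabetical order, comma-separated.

Tracing Peromyscus: it sits inside (Peromyscus,Mus).
Tracing Cavia: it sits inside (Gallus,Cavia).
The smallest clade enclosing both is ((Cuon,(Gallus,Cavia)),((Peromyscus,Mus),Sinapis)); the answer is its 6 terminal taxa in alphabetical order.

Cavia, Cuon, Gallus, Mus, Peromyscus, Sinapis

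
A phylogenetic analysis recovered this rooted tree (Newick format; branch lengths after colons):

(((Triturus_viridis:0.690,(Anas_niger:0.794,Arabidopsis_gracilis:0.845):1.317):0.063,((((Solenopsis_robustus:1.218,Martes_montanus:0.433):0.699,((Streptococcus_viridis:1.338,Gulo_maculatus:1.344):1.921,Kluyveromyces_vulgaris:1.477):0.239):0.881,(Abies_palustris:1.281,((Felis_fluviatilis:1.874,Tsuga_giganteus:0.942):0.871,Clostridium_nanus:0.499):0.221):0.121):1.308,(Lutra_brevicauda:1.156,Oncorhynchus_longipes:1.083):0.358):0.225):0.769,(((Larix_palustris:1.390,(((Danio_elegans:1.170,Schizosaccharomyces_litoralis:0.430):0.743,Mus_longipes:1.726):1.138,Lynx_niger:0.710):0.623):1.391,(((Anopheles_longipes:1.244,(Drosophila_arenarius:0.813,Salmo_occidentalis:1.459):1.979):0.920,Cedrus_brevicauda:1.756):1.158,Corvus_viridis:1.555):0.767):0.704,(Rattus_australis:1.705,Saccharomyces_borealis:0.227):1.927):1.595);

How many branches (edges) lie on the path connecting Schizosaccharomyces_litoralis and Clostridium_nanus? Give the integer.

The MRCA of Schizosaccharomyces_litoralis and Clostridium_nanus is the root of the tree.
From Schizosaccharomyces_litoralis up to that node: 7 branches. From Clostridium_nanus up to the same node: 6 branches. Total: 7 + 6 = 13.

13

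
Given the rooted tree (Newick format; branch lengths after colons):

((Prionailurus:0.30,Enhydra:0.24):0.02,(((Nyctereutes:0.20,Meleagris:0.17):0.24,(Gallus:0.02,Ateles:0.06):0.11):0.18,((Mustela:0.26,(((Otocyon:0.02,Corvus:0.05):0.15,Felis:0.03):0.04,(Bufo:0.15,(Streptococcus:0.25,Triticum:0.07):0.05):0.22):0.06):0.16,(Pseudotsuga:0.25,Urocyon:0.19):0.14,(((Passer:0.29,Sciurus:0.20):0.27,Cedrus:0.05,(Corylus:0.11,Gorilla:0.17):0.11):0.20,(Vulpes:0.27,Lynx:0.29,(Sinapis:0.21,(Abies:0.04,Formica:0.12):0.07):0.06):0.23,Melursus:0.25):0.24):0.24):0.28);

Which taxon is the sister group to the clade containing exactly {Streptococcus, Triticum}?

The clade containing exactly {Streptococcus, Triticum} attaches to the tree at the node subtending (Bufo,(Streptococcus,Triticum)).
The other lineage descending from that same node — the sister group — is the single tip Bufo.

Bufo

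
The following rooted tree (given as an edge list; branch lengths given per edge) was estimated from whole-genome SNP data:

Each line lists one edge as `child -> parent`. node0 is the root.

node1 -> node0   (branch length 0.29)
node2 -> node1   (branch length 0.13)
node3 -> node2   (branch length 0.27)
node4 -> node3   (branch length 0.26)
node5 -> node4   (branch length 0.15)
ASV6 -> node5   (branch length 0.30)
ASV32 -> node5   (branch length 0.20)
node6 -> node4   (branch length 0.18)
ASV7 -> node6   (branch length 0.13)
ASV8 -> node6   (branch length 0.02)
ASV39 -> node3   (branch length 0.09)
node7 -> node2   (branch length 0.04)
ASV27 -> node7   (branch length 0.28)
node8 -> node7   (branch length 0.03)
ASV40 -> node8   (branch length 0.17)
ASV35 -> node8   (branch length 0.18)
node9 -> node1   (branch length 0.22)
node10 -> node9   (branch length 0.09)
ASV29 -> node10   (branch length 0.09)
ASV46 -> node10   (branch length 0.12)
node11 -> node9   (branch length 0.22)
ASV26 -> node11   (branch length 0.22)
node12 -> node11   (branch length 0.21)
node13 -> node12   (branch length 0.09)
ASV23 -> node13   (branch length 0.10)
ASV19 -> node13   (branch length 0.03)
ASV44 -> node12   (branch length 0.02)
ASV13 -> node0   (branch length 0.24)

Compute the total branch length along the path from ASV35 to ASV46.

The path runs ASV35 → … → MRCA → … → ASV46; the MRCA is the node subtending (((((ASV6,ASV32),(ASV7,ASV8)),ASV39),(ASV27,(ASV40,ASV35))),((ASV29,ASV46),(ASV26,((ASV23,ASV19),ASV44)))).
Branch lengths along that path: 0.18 + 0.03 + 0.04 + 0.13 + 0.22 + 0.09 + 0.12 = 0.81.

0.81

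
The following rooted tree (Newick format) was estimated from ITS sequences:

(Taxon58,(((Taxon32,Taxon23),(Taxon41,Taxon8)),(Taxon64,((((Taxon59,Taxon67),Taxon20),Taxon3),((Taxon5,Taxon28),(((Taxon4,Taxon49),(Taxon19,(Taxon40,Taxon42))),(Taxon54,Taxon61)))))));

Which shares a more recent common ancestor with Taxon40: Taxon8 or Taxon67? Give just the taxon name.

Taxon67

The MRCA of Taxon40 and Taxon67 subtends ((((Taxon59,Taxon67),Taxon20),Taxon3),((Taxon5,Taxon28),(((Taxon4,Taxon49),(Taxon19,(Taxon40,Taxon42))),(Taxon54,Taxon61)))) (13 taxa).
The MRCA of Taxon40 and Taxon8 subtends (((Taxon32,Taxon23),(Taxon41,Taxon8)),(Taxon64,((((Taxon59,Taxon67),Taxon20),Taxon3),((Taxon5,Taxon28),(((Taxon4,Taxon49),(Taxon19,(Taxon40,Taxon42))),(Taxon54,Taxon61)))))) (18 taxa).
The first is nested inside the second, so Taxon40 shares a more recent common ancestor with Taxon67.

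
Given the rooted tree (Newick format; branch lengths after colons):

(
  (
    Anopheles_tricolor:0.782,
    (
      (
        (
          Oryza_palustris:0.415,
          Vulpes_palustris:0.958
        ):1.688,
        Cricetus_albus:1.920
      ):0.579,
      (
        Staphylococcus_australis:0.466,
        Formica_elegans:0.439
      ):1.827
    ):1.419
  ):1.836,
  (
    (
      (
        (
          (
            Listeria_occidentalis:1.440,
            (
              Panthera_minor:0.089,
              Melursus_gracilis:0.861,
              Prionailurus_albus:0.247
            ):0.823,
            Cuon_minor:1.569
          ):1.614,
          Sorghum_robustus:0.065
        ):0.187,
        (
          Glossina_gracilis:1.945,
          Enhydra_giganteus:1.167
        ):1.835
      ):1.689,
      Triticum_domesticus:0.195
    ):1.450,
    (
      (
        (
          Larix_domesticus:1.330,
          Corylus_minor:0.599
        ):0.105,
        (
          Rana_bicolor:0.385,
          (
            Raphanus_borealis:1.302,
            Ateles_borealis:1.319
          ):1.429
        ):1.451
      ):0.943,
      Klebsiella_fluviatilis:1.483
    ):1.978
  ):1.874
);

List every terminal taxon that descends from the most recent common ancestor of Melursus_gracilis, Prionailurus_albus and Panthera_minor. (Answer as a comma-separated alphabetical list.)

Melursus_gracilis, Panthera_minor, Prionailurus_albus

Tracing Melursus_gracilis: it sits inside (Panthera_minor,Melursus_gracilis,Prionailurus_albus).
Tracing Prionailurus_albus: it sits inside (Panthera_minor,Melursus_gracilis,Prionailurus_albus).
Tracing Panthera_minor: it sits inside (Panthera_minor,Melursus_gracilis,Prionailurus_albus).
The smallest clade enclosing all 3 is (Panthera_minor,Melursus_gracilis,Prionailurus_albus); the answer is its 3 terminal taxa in alphabetical order.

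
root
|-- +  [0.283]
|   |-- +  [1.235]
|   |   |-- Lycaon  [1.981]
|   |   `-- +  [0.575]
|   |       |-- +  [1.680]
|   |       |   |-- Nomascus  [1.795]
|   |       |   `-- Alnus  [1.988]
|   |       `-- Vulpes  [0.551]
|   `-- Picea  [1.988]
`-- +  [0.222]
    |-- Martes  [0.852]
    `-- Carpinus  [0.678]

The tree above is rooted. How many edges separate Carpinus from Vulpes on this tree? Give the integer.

6

The MRCA of Carpinus and Vulpes is the root of the tree.
From Carpinus up to that node: 2 branches. From Vulpes up to the same node: 4 branches. Total: 2 + 4 = 6.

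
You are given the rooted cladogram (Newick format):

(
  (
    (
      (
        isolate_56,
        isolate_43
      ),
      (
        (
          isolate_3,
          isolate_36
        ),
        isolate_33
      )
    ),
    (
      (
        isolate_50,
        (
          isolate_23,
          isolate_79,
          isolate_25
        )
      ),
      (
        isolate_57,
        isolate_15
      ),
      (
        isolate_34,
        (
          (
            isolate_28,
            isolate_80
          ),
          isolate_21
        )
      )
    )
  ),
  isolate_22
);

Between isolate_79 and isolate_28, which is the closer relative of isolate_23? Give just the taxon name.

The MRCA of isolate_23 and isolate_79 subtends (isolate_23,isolate_79,isolate_25) (3 taxa).
The MRCA of isolate_23 and isolate_28 subtends ((isolate_50,(isolate_23,isolate_79,isolate_25)),(isolate_57,isolate_15),(isolate_34,((isolate_28,isolate_80),isolate_21))) (10 taxa).
The first is nested inside the second, so isolate_23 shares a more recent common ancestor with isolate_79.

isolate_79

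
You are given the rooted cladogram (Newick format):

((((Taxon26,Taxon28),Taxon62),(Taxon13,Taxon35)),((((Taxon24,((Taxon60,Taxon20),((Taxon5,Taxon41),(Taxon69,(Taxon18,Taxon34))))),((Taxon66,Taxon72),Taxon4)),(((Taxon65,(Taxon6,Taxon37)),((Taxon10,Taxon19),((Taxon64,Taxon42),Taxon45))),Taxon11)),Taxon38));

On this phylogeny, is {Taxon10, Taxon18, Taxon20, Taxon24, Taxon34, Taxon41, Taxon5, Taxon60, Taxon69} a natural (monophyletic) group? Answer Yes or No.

The MRCA of the listed taxa subtends (((Taxon24,((Taxon60,Taxon20),((Taxon5,Taxon41),(Taxon69,(Taxon18,Taxon34))))),((Taxon66,Taxon72),Taxon4)),(((Taxon65,(Taxon6,Taxon37)),((Taxon10,Taxon19),((Taxon64,Taxon42),Taxon45))),Taxon11)).
That clade also contains Taxon11, Taxon19, Taxon37, Taxon4, Taxon42, Taxon45, Taxon6, Taxon64, Taxon65, Taxon66, Taxon72, which are not in the proposed group, so the group is not monophyletic.

No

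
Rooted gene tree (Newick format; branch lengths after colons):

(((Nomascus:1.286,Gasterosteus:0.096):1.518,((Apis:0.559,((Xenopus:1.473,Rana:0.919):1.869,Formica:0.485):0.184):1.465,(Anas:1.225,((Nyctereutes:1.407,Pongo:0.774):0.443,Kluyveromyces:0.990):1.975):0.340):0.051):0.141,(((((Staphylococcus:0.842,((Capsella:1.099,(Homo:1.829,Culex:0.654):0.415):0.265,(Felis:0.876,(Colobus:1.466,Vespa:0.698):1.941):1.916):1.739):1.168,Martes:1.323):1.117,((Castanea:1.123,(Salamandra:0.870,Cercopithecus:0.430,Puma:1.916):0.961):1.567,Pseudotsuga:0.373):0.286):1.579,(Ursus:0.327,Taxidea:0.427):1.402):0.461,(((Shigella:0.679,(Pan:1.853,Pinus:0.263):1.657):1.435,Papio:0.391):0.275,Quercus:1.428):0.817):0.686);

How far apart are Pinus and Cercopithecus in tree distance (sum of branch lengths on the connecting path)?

9.731

The path runs Pinus → … → MRCA → … → Cercopithecus; the MRCA is the node subtending (((((Staphylococcus,((Capsella,(Homo,Culex)),(Felis,(Colobus,Vespa)))),Martes),((Castanea,(Salamandra,Cercopithecus,Puma)),Pseudotsuga)),(Ursus,Taxidea)),(((Shigella,(Pan,Pinus)),Papio),Quercus)).
Branch lengths along that path: 0.263 + 1.657 + 1.435 + 0.275 + 0.817 + 0.461 + 1.579 + 0.286 + 1.567 + 0.961 + 0.430 = 9.731.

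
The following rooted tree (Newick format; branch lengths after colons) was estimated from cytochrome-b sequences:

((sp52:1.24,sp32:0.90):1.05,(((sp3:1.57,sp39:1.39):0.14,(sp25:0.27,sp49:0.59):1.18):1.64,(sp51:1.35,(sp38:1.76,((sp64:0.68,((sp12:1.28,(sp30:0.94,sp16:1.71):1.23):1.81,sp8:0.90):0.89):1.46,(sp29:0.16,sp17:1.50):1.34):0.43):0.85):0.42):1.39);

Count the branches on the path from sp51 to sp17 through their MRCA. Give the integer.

The MRCA of sp51 and sp17 is the node subtending (sp51,(sp38,((sp64,((sp12,(sp30,sp16)),sp8)),(sp29,sp17)))).
From sp51 up to that node: 1 branch. From sp17 up to the same node: 4 branches. Total: 1 + 4 = 5.

5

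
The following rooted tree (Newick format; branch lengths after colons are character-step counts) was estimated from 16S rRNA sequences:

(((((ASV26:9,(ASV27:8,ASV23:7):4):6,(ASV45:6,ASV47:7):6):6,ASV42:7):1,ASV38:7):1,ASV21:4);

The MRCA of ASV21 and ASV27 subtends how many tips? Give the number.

8

The MRCA of ASV21 and ASV27 is the root, so the clade is the entire tree.
That clade contains 8 terminal taxa: ASV21, ASV23, ASV26, ASV27, ASV38, ASV42, ASV45, ASV47.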